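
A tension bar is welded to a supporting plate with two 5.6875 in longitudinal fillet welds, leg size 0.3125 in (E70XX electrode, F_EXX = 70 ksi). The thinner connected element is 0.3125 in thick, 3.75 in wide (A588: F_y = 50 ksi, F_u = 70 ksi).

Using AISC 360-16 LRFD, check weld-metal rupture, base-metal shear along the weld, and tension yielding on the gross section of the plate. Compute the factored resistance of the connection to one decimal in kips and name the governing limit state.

52.7 kips (gross-section yield governs)

Weld metal: throat = 0.707×0.3125 = 0.22094 in, L = 2×5.6875 = 11.375 in. φR_n = 0.75 × 0.6 × 70 × 0.22094 × 11.375 = 79.2 kips.
Base metal shear (0.3125 in plate): yield φR_n = 1.0×0.6×50×0.3125×11.375 = 106.6 kips; rupture φR_n = 0.75×0.6×70×0.3125×11.375 = 112.0 kips; take 106.6 kips (yield).
Tension yield (gross): A_g = 3.75×0.3125 = 1.1719 in². φR_n = 0.90 × 50 × 1.1719 = 52.7 kips.
Governing: min(79.2, 106.6, 52.7) = 52.7 kips → gross-section yield.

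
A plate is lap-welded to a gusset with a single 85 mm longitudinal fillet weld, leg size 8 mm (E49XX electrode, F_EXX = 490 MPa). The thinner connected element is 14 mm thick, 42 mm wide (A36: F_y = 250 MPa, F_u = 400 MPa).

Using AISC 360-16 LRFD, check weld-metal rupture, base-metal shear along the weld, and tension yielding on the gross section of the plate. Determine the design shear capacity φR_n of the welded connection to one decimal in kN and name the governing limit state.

Weld metal: throat = 0.707×8 = 5.656 mm, L = 85 mm. φR_n = 0.75 × 0.6 × 490 × 5.656 × 85 = 106.0 kN.
Base metal shear (14 mm plate): yield φR_n = 1.0×0.6×250×14×85 = 178.5 kN; rupture φR_n = 0.75×0.6×400×14×85 = 214.2 kN; take 178.5 kN (yield).
Tension yield (gross): A_g = 42×14 = 588 mm². φR_n = 0.90 × 250 × 588 = 132.3 kN.
Governing: min(106.0, 178.5, 132.3) = 106.0 kN → weld metal.

106.0 kN (weld metal governs)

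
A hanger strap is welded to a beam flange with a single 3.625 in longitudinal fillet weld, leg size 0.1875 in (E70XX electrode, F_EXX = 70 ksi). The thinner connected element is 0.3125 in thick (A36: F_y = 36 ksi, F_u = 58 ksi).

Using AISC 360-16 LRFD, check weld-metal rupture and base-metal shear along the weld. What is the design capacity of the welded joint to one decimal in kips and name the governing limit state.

15.1 kips (weld metal governs)

Weld metal: throat = 0.707×0.1875 = 0.13256 in, L = 3.625 in. φR_n = 0.75 × 0.6 × 70 × 0.13256 × 3.625 = 15.1 kips.
Base metal shear (0.3125 in plate): yield φR_n = 1.0×0.6×36×0.3125×3.625 = 24.5 kips; rupture φR_n = 0.75×0.6×58×0.3125×3.625 = 29.6 kips; take 24.5 kips (yield).
Governing: min(15.1, 24.5) = 15.1 kips → weld metal.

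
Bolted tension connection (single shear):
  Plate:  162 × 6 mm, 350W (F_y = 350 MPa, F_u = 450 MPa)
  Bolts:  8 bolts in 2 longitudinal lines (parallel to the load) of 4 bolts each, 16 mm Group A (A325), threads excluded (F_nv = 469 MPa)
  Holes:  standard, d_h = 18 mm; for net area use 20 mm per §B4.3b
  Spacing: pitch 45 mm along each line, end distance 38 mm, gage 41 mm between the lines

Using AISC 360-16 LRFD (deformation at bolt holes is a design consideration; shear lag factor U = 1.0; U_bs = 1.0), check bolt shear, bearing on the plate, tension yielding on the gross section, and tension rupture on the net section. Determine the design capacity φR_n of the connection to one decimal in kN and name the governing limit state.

247.1 kN (net-section rupture governs)

Bolt shear: A_b = π(16)²/4 = 201.06 mm². φR_n = 0.75 × 469 × 201.06 × 8 × 1 = 565.8 kN.
Bearing (6 mm plate, F_u = 450 MPa): end bolts L_c = 38 − 18/2 = 29, R_n = min(1.2×29×6×450, 2.4×16×6×450) = 93.96 kN/bolt; interior L_c = 45 − 18 = 27, R_n = 87.48 kN/bolt. φR_n = 0.75 × (2×93.96 + 6×87.48) = 534.6 kN.
Tension yield (gross): A_g = 162×6 = 972 mm². φR_n = 0.90 × 350 × 972 = 306.2 kN.
Tension rupture (net): A_n = (162 − 2×20)×6 = 732 mm² (U = 1.0, A_e = A_n). φR_n = 0.75 × 450 × 732 = 247.1 kN.
Governing: min(565.8, 534.6, 306.2, 247.1) = 247.1 kN → net-section rupture.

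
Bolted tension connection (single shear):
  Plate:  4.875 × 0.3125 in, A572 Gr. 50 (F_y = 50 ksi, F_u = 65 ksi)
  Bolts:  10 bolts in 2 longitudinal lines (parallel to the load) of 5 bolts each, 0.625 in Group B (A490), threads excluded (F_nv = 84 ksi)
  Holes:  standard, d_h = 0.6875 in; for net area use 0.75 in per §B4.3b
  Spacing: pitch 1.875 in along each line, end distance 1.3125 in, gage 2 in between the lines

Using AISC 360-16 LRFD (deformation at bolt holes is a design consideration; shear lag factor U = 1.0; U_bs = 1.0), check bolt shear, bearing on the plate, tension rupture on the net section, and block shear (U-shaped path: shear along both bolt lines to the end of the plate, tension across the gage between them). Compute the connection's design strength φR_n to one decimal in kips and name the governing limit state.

51.4 kips (net-section rupture governs)

Bolt shear: A_b = π(0.625)²/4 = 0.3068 in². φR_n = 0.75 × 84 × 0.3068 × 10 × 1 = 193.3 kips.
Bearing (0.3125 in plate, F_u = 65 ksi): end bolts L_c = 1.3125 − 0.6875/2 = 0.96875, R_n = min(1.2×0.96875×0.3125×65, 2.4×0.625×0.3125×65) = 23.613 kips/bolt; interior L_c = 1.875 − 0.6875 = 1.1875, R_n = 28.945 kips/bolt. φR_n = 0.75 × (2×23.613 + 8×28.945) = 209.1 kips.
Tension rupture (net): A_n = (4.875 − 2×0.75)×0.3125 = 1.0547 in² (U = 1.0, A_e = A_n). φR_n = 0.75 × 65 × 1.0547 = 51.4 kips.
Block shear: shear path 2×[1.3125+4×1.875] = 2×8.8125 in, A_gv = 5.5078, A_nv = 2×(8.8125 − 4.5×0.75)×0.3125 = 3.3984 in²; tension across gage: (2 − 1×0.75)×0.3125 = 0.39063 in². R_n = min(0.6×65×3.3984, 0.6×50×5.5078) + 1.0×65×0.39063 = min(132.54, 165.23) + 25.391 = 157.93 kips. φR_n = 0.75 × 157.93 = 118.4 kips.
Governing: min(193.3, 209.1, 51.4, 118.4) = 51.4 kips → net-section rupture.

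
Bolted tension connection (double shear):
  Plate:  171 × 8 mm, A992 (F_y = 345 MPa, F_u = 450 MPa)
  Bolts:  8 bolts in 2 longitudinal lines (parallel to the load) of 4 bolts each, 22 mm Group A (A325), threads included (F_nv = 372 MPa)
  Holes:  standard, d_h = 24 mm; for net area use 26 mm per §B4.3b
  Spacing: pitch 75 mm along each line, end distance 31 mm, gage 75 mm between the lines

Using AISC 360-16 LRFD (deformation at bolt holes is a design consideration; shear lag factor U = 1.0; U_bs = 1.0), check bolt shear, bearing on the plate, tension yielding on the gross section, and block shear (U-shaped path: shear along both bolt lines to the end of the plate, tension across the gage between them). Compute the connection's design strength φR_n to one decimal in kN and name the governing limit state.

Bolt shear: A_b = π(22)²/4 = 380.13 mm². φR_n = 0.75 × 372 × 380.13 × 8 × 2 = 1696.9 kN.
Bearing (8 mm plate, F_u = 450 MPa): end bolts L_c = 31 − 24/2 = 19, R_n = min(1.2×19×8×450, 2.4×22×8×450) = 82.08 kN/bolt; interior L_c = 75 − 24 = 51, R_n = 190.08 kN/bolt. φR_n = 0.75 × (2×82.08 + 6×190.08) = 978.5 kN.
Tension yield (gross): A_g = 171×8 = 1368 mm². φR_n = 0.90 × 345 × 1368 = 424.8 kN.
Block shear: shear path 2×[31+3×75] = 2×256 mm, A_gv = 4096, A_nv = 2×(256 − 3.5×26)×8 = 2640 mm²; tension across gage: (75 − 1×26)×8 = 392 mm². R_n = min(0.6×450×2640, 0.6×345×4096) + 1.0×450×392 = min(712.8, 847.87) + 176.4 = 889.2 kN. φR_n = 0.75 × 889.2 = 666.9 kN.
Governing: min(1696.9, 978.5, 424.8, 666.9) = 424.8 kN → gross-section yield.

424.8 kN (gross-section yield governs)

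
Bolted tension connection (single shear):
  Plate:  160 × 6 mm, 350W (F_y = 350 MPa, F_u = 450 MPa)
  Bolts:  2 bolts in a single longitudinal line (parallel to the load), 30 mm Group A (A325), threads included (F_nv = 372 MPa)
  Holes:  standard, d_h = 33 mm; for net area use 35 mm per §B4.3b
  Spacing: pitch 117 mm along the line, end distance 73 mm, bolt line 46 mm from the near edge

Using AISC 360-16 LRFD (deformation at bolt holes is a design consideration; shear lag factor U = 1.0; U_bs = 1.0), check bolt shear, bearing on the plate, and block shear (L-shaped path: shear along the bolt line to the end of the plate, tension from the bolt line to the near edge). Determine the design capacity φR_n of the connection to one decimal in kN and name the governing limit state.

Bolt shear: A_b = π(30)²/4 = 706.86 mm². φR_n = 0.75 × 372 × 706.86 × 2 × 1 = 394.4 kN.
Bearing (6 mm plate, F_u = 450 MPa): end bolts L_c = 73 − 33/2 = 56.5, R_n = min(1.2×56.5×6×450, 2.4×30×6×450) = 183.06 kN/bolt; interior L_c = 117 − 33 = 84, R_n = 194.4 kN/bolt. φR_n = 0.75 × (1×183.06 + 1×194.4) = 283.1 kN.
Block shear: shear path 1×[73+1×117] = 1×190 mm, A_gv = 1140, A_nv = 1×(190 − 1.5×35)×6 = 825 mm²; tension to near edge: (46 − 0.5×35)×6 = 171 mm². R_n = min(0.6×450×825, 0.6×350×1140) + 1.0×450×171 = min(222.75, 239.4) + 76.95 = 299.7 kN. φR_n = 0.75 × 299.7 = 224.8 kN.
Governing: min(394.4, 283.1, 224.8) = 224.8 kN → block shear.

224.8 kN (block shear governs)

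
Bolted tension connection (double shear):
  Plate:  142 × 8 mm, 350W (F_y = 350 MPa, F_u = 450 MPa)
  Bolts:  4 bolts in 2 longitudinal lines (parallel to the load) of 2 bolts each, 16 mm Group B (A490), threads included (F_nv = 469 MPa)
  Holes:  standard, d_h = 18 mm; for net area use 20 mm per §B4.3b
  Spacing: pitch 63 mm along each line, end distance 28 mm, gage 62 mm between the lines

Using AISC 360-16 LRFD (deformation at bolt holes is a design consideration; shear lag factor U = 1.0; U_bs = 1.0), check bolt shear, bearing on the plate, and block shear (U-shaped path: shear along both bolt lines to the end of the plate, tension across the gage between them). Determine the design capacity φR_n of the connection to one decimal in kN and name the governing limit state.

Bolt shear: A_b = π(16)²/4 = 201.06 mm². φR_n = 0.75 × 469 × 201.06 × 4 × 2 = 565.8 kN.
Bearing (8 mm plate, F_u = 450 MPa): end bolts L_c = 28 − 18/2 = 19, R_n = min(1.2×19×8×450, 2.4×16×8×450) = 82.08 kN/bolt; interior L_c = 63 − 18 = 45, R_n = 138.24 kN/bolt. φR_n = 0.75 × (2×82.08 + 2×138.24) = 330.5 kN.
Block shear: shear path 2×[28+1×63] = 2×91 mm, A_gv = 1456, A_nv = 2×(91 − 1.5×20)×8 = 976 mm²; tension across gage: (62 − 1×20)×8 = 336 mm². R_n = min(0.6×450×976, 0.6×350×1456) + 1.0×450×336 = min(263.52, 305.76) + 151.2 = 414.72 kN. φR_n = 0.75 × 414.72 = 311.0 kN.
Governing: min(565.8, 330.5, 311.0) = 311.0 kN → block shear.

311.0 kN (block shear governs)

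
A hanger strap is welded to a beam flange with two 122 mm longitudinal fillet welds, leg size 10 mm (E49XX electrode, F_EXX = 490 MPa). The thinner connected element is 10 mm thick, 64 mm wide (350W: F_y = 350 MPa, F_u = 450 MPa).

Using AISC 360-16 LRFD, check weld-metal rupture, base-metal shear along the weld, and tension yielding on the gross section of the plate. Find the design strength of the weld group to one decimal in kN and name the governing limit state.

201.6 kN (gross-section yield governs)

Weld metal: throat = 0.707×10 = 7.07 mm, L = 2×122 = 244 mm. φR_n = 0.75 × 0.6 × 490 × 7.07 × 244 = 380.4 kN.
Base metal shear (10 mm plate): yield φR_n = 1.0×0.6×350×10×244 = 512.4 kN; rupture φR_n = 0.75×0.6×450×10×244 = 494.1 kN; take 494.1 kN (rupture).
Tension yield (gross): A_g = 64×10 = 640 mm². φR_n = 0.90 × 350 × 640 = 201.6 kN.
Governing: min(380.4, 494.1, 201.6) = 201.6 kN → gross-section yield.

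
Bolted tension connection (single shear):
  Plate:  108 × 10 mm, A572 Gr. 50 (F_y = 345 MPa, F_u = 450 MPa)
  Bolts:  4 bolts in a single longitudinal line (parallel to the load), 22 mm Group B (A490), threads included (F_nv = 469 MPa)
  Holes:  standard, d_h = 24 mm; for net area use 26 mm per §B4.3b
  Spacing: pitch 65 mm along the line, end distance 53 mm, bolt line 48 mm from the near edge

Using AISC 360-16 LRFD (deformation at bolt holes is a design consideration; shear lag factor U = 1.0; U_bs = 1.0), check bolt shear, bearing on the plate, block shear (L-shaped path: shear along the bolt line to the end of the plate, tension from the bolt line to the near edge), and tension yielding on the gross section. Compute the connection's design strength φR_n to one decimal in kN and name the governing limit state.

335.3 kN (gross-section yield governs)

Bolt shear: A_b = π(22)²/4 = 380.13 mm². φR_n = 0.75 × 469 × 380.13 × 4 × 1 = 534.8 kN.
Bearing (10 mm plate, F_u = 450 MPa): end bolts L_c = 53 − 24/2 = 41, R_n = min(1.2×41×10×450, 2.4×22×10×450) = 221.4 kN/bolt; interior L_c = 65 − 24 = 41, R_n = 221.4 kN/bolt. φR_n = 0.75 × (1×221.4 + 3×221.4) = 664.2 kN.
Block shear: shear path 1×[53+3×65] = 1×248 mm, A_gv = 2480, A_nv = 1×(248 − 3.5×26)×10 = 1570 mm²; tension to near edge: (48 − 0.5×26)×10 = 350 mm². R_n = min(0.6×450×1570, 0.6×345×2480) + 1.0×450×350 = min(423.9, 513.36) + 157.5 = 581.4 kN. φR_n = 0.75 × 581.4 = 436.1 kN.
Tension yield (gross): A_g = 108×10 = 1080 mm². φR_n = 0.90 × 345 × 1080 = 335.3 kN.
Governing: min(534.8, 664.2, 436.1, 335.3) = 335.3 kN → gross-section yield.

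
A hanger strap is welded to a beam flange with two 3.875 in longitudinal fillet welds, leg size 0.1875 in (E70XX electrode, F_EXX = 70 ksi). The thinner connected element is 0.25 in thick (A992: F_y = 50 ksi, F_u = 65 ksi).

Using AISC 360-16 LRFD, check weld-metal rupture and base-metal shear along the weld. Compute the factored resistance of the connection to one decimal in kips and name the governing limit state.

32.4 kips (weld metal governs)

Weld metal: throat = 0.707×0.1875 = 0.13256 in, L = 2×3.875 = 7.75 in. φR_n = 0.75 × 0.6 × 70 × 0.13256 × 7.75 = 32.4 kips.
Base metal shear (0.25 in plate): yield φR_n = 1.0×0.6×50×0.25×7.75 = 58.1 kips; rupture φR_n = 0.75×0.6×65×0.25×7.75 = 56.7 kips; take 56.7 kips (rupture).
Governing: min(32.4, 56.7) = 32.4 kips → weld metal.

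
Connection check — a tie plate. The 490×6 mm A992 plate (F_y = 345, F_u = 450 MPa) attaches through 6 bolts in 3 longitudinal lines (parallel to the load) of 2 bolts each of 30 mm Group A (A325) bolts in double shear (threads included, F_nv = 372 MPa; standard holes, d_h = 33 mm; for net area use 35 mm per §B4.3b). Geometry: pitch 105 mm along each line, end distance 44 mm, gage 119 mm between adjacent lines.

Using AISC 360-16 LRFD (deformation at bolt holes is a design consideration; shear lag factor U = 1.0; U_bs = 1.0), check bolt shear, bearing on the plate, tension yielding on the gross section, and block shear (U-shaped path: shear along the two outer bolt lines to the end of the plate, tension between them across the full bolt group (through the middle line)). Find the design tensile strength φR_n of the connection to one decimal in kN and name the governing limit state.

Bolt shear: A_b = π(30)²/4 = 706.86 mm². φR_n = 0.75 × 372 × 706.86 × 6 × 2 = 2366.6 kN.
Bearing (6 mm plate, F_u = 450 MPa): end bolts L_c = 44 − 33/2 = 27.5, R_n = min(1.2×27.5×6×450, 2.4×30×6×450) = 89.1 kN/bolt; interior L_c = 105 − 33 = 72, R_n = 194.4 kN/bolt. φR_n = 0.75 × (3×89.1 + 3×194.4) = 637.9 kN.
Tension yield (gross): A_g = 490×6 = 2940 mm². φR_n = 0.90 × 345 × 2940 = 912.9 kN.
Block shear: shear path 2×[44+1×105] = 2×149 mm, A_gv = 1788, A_nv = 2×(149 − 1.5×35)×6 = 1158 mm²; tension across gage: (238 − 2×35)×6 = 1008 mm². R_n = min(0.6×450×1158, 0.6×345×1788) + 1.0×450×1008 = min(312.66, 370.12) + 453.6 = 766.26 kN. φR_n = 0.75 × 766.26 = 574.7 kN.
Governing: min(2366.6, 637.9, 912.9, 574.7) = 574.7 kN → block shear.

574.7 kN (block shear governs)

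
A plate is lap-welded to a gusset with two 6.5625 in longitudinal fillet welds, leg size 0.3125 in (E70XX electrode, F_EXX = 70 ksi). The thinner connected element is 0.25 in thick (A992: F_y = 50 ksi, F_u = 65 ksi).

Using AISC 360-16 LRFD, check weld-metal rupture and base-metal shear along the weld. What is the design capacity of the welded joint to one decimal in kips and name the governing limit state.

Weld metal: throat = 0.707×0.3125 = 0.22094 in, L = 2×6.5625 = 13.125 in. φR_n = 0.75 × 0.6 × 70 × 0.22094 × 13.125 = 91.3 kips.
Base metal shear (0.25 in plate): yield φR_n = 1.0×0.6×50×0.25×13.125 = 98.4 kips; rupture φR_n = 0.75×0.6×65×0.25×13.125 = 96.0 kips; take 96.0 kips (rupture).
Governing: min(91.3, 96.0) = 91.3 kips → weld metal.

91.3 kips (weld metal governs)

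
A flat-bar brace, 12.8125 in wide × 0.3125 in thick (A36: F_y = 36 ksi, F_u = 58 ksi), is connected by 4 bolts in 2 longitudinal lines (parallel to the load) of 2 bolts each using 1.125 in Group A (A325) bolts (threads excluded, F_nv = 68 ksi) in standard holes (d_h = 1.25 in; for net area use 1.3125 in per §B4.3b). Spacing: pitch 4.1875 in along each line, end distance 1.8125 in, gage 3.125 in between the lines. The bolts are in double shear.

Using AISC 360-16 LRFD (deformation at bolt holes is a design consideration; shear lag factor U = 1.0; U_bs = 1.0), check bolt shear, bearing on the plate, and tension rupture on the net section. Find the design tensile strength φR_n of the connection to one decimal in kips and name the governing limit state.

Bolt shear: A_b = π(1.125)²/4 = 0.99402 in². φR_n = 0.75 × 68 × 0.99402 × 4 × 2 = 405.6 kips.
Bearing (0.3125 in plate, F_u = 58 ksi): end bolts L_c = 1.8125 − 1.25/2 = 1.1875, R_n = min(1.2×1.1875×0.3125×58, 2.4×1.125×0.3125×58) = 25.828 kips/bolt; interior L_c = 4.1875 − 1.25 = 2.9375, R_n = 48.938 kips/bolt. φR_n = 0.75 × (2×25.828 + 2×48.938) = 112.1 kips.
Tension rupture (net): A_n = (12.8125 − 2×1.3125)×0.3125 = 3.1836 in² (U = 1.0, A_e = A_n). φR_n = 0.75 × 58 × 3.1836 = 138.5 kips.
Governing: min(405.6, 112.1, 138.5) = 112.1 kips → bearing.

112.1 kips (bearing governs)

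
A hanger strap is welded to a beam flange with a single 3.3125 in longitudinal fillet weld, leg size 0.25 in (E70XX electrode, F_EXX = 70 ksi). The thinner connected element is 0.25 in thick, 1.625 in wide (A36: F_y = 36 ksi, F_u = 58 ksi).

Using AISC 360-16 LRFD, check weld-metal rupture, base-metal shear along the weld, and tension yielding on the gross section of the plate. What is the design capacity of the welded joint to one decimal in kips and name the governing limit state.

13.2 kips (gross-section yield governs)

Weld metal: throat = 0.707×0.25 = 0.17675 in, L = 3.3125 in. φR_n = 0.75 × 0.6 × 70 × 0.17675 × 3.3125 = 18.4 kips.
Base metal shear (0.25 in plate): yield φR_n = 1.0×0.6×36×0.25×3.3125 = 17.9 kips; rupture φR_n = 0.75×0.6×58×0.25×3.3125 = 21.6 kips; take 17.9 kips (yield).
Tension yield (gross): A_g = 1.625×0.25 = 0.40625 in². φR_n = 0.90 × 36 × 0.40625 = 13.2 kips.
Governing: min(18.4, 17.9, 13.2) = 13.2 kips → gross-section yield.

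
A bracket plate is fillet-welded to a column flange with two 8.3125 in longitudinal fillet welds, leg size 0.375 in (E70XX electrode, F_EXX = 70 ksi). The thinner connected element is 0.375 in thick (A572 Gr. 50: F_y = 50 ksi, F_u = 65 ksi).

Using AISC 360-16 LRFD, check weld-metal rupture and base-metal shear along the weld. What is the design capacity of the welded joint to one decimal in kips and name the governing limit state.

Weld metal: throat = 0.707×0.375 = 0.26513 in, L = 2×8.3125 = 16.625 in. φR_n = 0.75 × 0.6 × 70 × 0.26513 × 16.625 = 138.8 kips.
Base metal shear (0.375 in plate): yield φR_n = 1.0×0.6×50×0.375×16.625 = 187.0 kips; rupture φR_n = 0.75×0.6×65×0.375×16.625 = 182.4 kips; take 182.4 kips (rupture).
Governing: min(138.8, 182.4) = 138.8 kips → weld metal.

138.8 kips (weld metal governs)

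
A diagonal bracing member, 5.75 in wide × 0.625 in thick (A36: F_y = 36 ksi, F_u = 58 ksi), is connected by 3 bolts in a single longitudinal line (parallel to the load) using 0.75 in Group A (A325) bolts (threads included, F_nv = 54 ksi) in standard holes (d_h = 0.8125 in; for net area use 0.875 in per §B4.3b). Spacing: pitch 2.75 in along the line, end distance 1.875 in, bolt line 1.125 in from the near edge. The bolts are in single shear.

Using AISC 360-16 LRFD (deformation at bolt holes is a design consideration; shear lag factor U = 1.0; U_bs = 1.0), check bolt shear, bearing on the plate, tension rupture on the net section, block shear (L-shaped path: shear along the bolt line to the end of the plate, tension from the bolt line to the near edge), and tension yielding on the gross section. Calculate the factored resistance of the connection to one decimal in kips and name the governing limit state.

53.7 kips (bolt shear governs)

Bolt shear: A_b = π(0.75)²/4 = 0.44179 in². φR_n = 0.75 × 54 × 0.44179 × 3 × 1 = 53.7 kips.
Bearing (0.625 in plate, F_u = 58 ksi): end bolts L_c = 1.875 − 0.8125/2 = 1.46875, R_n = min(1.2×1.46875×0.625×58, 2.4×0.75×0.625×58) = 63.891 kips/bolt; interior L_c = 2.75 − 0.8125 = 1.9375, R_n = 65.25 kips/bolt. φR_n = 0.75 × (1×63.891 + 2×65.25) = 145.8 kips.
Tension rupture (net): A_n = (5.75 − 1×0.875)×0.625 = 3.0469 in² (U = 1.0, A_e = A_n). φR_n = 0.75 × 58 × 3.0469 = 132.5 kips.
Block shear: shear path 1×[1.875+2×2.75] = 1×7.375 in, A_gv = 4.6094, A_nv = 1×(7.375 − 2.5×0.875)×0.625 = 3.2422 in²; tension to near edge: (1.125 − 0.5×0.875)×0.625 = 0.42969 in². R_n = min(0.6×58×3.2422, 0.6×36×4.6094) + 1.0×58×0.42969 = min(112.83, 99.563) + 24.922 = 124.49 kips. φR_n = 0.75 × 124.49 = 93.4 kips.
Tension yield (gross): A_g = 5.75×0.625 = 3.5938 in². φR_n = 0.90 × 36 × 3.5938 = 116.4 kips.
Governing: min(53.7, 145.8, 132.5, 93.4, 116.4) = 53.7 kips → bolt shear.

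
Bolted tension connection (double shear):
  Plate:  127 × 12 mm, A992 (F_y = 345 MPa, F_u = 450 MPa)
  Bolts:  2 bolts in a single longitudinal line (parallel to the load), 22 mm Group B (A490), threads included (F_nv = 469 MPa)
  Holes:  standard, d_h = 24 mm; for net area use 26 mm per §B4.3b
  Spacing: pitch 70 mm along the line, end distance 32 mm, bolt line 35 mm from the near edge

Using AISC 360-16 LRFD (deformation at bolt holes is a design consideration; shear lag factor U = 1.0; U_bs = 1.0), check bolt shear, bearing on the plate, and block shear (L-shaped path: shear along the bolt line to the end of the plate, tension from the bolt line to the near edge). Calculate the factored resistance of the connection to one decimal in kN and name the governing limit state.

242.2 kN (block shear governs)

Bolt shear: A_b = π(22)²/4 = 380.13 mm². φR_n = 0.75 × 469 × 380.13 × 2 × 2 = 534.8 kN.
Bearing (12 mm plate, F_u = 450 MPa): end bolts L_c = 32 − 24/2 = 20, R_n = min(1.2×20×12×450, 2.4×22×12×450) = 129.6 kN/bolt; interior L_c = 70 − 24 = 46, R_n = 285.12 kN/bolt. φR_n = 0.75 × (1×129.6 + 1×285.12) = 311.0 kN.
Block shear: shear path 1×[32+1×70] = 1×102 mm, A_gv = 1224, A_nv = 1×(102 − 1.5×26)×12 = 756 mm²; tension to near edge: (35 − 0.5×26)×12 = 264 mm². R_n = min(0.6×450×756, 0.6×345×1224) + 1.0×450×264 = min(204.12, 253.37) + 118.8 = 322.92 kN. φR_n = 0.75 × 322.92 = 242.2 kN.
Governing: min(534.8, 311.0, 242.2) = 242.2 kN → block shear.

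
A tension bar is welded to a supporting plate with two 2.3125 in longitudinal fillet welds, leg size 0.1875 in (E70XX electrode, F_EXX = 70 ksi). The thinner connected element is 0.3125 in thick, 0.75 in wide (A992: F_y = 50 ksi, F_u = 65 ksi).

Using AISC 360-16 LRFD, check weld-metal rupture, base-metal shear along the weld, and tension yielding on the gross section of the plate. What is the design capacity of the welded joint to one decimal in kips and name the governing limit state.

10.5 kips (gross-section yield governs)

Weld metal: throat = 0.707×0.1875 = 0.13256 in, L = 2×2.3125 = 4.625 in. φR_n = 0.75 × 0.6 × 70 × 0.13256 × 4.625 = 19.3 kips.
Base metal shear (0.3125 in plate): yield φR_n = 1.0×0.6×50×0.3125×4.625 = 43.4 kips; rupture φR_n = 0.75×0.6×65×0.3125×4.625 = 42.3 kips; take 42.3 kips (rupture).
Tension yield (gross): A_g = 0.75×0.3125 = 0.23438 in². φR_n = 0.90 × 50 × 0.23438 = 10.5 kips.
Governing: min(19.3, 42.3, 10.5) = 10.5 kips → gross-section yield.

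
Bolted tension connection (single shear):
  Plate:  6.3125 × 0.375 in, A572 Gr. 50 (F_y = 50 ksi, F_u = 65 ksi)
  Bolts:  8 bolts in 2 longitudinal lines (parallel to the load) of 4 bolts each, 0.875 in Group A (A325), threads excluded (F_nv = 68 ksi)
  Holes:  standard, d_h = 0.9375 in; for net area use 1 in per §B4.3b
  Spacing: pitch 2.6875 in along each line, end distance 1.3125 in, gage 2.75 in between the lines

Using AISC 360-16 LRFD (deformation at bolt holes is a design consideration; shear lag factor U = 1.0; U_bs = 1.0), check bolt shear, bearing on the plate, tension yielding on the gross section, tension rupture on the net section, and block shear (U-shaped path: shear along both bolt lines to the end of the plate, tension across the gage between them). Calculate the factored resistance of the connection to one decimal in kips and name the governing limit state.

78.8 kips (net-section rupture governs)

Bolt shear: A_b = π(0.875)²/4 = 0.60132 in². φR_n = 0.75 × 68 × 0.60132 × 8 × 1 = 245.3 kips.
Bearing (0.375 in plate, F_u = 65 ksi): end bolts L_c = 1.3125 − 0.9375/2 = 0.84375, R_n = min(1.2×0.84375×0.375×65, 2.4×0.875×0.375×65) = 24.68 kips/bolt; interior L_c = 2.6875 − 0.9375 = 1.75, R_n = 51.188 kips/bolt. φR_n = 0.75 × (2×24.68 + 6×51.188) = 267.4 kips.
Tension yield (gross): A_g = 6.3125×0.375 = 2.3672 in². φR_n = 0.90 × 50 × 2.3672 = 106.5 kips.
Tension rupture (net): A_n = (6.3125 − 2×1)×0.375 = 1.6172 in² (U = 1.0, A_e = A_n). φR_n = 0.75 × 65 × 1.6172 = 78.8 kips.
Block shear: shear path 2×[1.3125+3×2.6875] = 2×9.375 in, A_gv = 7.0313, A_nv = 2×(9.375 − 3.5×1)×0.375 = 4.4063 in²; tension across gage: (2.75 − 1×1)×0.375 = 0.65625 in². R_n = min(0.6×65×4.4063, 0.6×50×7.0313) + 1.0×65×0.65625 = min(171.85, 210.94) + 42.656 = 214.51 kips. φR_n = 0.75 × 214.51 = 160.9 kips.
Governing: min(245.3, 267.4, 106.5, 78.8, 160.9) = 78.8 kips → net-section rupture.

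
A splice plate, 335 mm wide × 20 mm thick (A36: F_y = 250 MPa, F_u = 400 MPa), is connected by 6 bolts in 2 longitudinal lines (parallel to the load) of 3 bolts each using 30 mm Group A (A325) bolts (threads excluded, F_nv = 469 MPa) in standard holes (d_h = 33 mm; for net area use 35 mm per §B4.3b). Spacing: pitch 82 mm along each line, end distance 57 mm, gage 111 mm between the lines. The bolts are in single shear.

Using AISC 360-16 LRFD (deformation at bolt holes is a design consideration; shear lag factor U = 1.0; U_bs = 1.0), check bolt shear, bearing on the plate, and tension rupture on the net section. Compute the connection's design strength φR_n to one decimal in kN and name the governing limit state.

1491.8 kN (bolt shear governs)

Bolt shear: A_b = π(30)²/4 = 706.86 mm². φR_n = 0.75 × 469 × 706.86 × 6 × 1 = 1491.8 kN.
Bearing (20 mm plate, F_u = 400 MPa): end bolts L_c = 57 − 33/2 = 40.5, R_n = min(1.2×40.5×20×400, 2.4×30×20×400) = 388.8 kN/bolt; interior L_c = 82 − 33 = 49, R_n = 470.4 kN/bolt. φR_n = 0.75 × (2×388.8 + 4×470.4) = 1994.4 kN.
Tension rupture (net): A_n = (335 − 2×35)×20 = 5300 mm² (U = 1.0, A_e = A_n). φR_n = 0.75 × 400 × 5300 = 1590.0 kN.
Governing: min(1491.8, 1994.4, 1590.0) = 1491.8 kN → bolt shear.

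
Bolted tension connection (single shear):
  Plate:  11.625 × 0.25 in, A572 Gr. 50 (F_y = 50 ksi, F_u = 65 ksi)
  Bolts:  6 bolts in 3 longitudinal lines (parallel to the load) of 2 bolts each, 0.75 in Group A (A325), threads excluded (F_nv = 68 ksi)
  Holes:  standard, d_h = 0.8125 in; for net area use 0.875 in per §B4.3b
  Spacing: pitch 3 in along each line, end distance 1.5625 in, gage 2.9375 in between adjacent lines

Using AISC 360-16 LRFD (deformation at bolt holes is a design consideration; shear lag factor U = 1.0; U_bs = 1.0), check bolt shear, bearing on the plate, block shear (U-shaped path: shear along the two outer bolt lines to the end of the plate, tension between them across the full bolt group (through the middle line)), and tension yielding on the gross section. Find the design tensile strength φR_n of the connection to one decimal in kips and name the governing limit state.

Bolt shear: A_b = π(0.75)²/4 = 0.44179 in². φR_n = 0.75 × 68 × 0.44179 × 6 × 1 = 135.2 kips.
Bearing (0.25 in plate, F_u = 65 ksi): end bolts L_c = 1.5625 − 0.8125/2 = 1.15625, R_n = min(1.2×1.15625×0.25×65, 2.4×0.75×0.25×65) = 22.547 kips/bolt; interior L_c = 3 − 0.8125 = 2.1875, R_n = 29.25 kips/bolt. φR_n = 0.75 × (3×22.547 + 3×29.25) = 116.5 kips.
Block shear: shear path 2×[1.5625+1×3] = 2×4.5625 in, A_gv = 2.2813, A_nv = 2×(4.5625 − 1.5×0.875)×0.25 = 1.625 in²; tension across gage: (5.875 − 2×0.875)×0.25 = 1.0313 in². R_n = min(0.6×65×1.625, 0.6×50×2.2813) + 1.0×65×1.0313 = min(63.375, 68.439) + 67.035 = 130.41 kips. φR_n = 0.75 × 130.41 = 97.8 kips.
Tension yield (gross): A_g = 11.625×0.25 = 2.9063 in². φR_n = 0.90 × 50 × 2.9063 = 130.8 kips.
Governing: min(135.2, 116.5, 97.8, 130.8) = 97.8 kips → block shear.

97.8 kips (block shear governs)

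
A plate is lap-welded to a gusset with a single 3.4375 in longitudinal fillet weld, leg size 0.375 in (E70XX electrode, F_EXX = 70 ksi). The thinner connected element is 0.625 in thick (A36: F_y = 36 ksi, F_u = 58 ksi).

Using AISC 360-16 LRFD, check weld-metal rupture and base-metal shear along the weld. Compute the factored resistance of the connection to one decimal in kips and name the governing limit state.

Weld metal: throat = 0.707×0.375 = 0.26513 in, L = 3.4375 in. φR_n = 0.75 × 0.6 × 70 × 0.26513 × 3.4375 = 28.7 kips.
Base metal shear (0.625 in plate): yield φR_n = 1.0×0.6×36×0.625×3.4375 = 46.4 kips; rupture φR_n = 0.75×0.6×58×0.625×3.4375 = 56.1 kips; take 46.4 kips (yield).
Governing: min(28.7, 46.4) = 28.7 kips → weld metal.

28.7 kips (weld metal governs)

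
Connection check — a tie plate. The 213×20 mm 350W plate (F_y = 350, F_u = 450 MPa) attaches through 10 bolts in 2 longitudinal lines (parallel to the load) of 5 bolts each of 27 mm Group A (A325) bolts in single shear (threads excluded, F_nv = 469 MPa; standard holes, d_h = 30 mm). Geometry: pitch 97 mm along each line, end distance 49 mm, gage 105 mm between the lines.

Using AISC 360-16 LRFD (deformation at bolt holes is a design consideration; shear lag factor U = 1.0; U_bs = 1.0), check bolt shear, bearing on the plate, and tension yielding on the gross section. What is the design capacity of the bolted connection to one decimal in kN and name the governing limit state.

1341.9 kN (gross-section yield governs)

Bolt shear: A_b = π(27)²/4 = 572.56 mm². φR_n = 0.75 × 469 × 572.56 × 10 × 1 = 2014.0 kN.
Bearing (20 mm plate, F_u = 450 MPa): end bolts L_c = 49 − 30/2 = 34, R_n = min(1.2×34×20×450, 2.4×27×20×450) = 367.2 kN/bolt; interior L_c = 97 − 30 = 67, R_n = 583.2 kN/bolt. φR_n = 0.75 × (2×367.2 + 8×583.2) = 4050.0 kN.
Tension yield (gross): A_g = 213×20 = 4260 mm². φR_n = 0.90 × 350 × 4260 = 1341.9 kN.
Governing: min(2014.0, 4050.0, 1341.9) = 1341.9 kN → gross-section yield.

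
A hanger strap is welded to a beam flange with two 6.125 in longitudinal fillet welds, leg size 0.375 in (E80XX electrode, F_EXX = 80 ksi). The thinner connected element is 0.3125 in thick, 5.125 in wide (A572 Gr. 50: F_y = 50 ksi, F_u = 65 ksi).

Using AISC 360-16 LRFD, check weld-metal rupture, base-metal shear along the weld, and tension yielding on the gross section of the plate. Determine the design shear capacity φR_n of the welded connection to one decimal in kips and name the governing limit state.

72.1 kips (gross-section yield governs)

Weld metal: throat = 0.707×0.375 = 0.26513 in, L = 2×6.125 = 12.25 in. φR_n = 0.75 × 0.6 × 80 × 0.26513 × 12.25 = 116.9 kips.
Base metal shear (0.3125 in plate): yield φR_n = 1.0×0.6×50×0.3125×12.25 = 114.8 kips; rupture φR_n = 0.75×0.6×65×0.3125×12.25 = 112.0 kips; take 112.0 kips (rupture).
Tension yield (gross): A_g = 5.125×0.3125 = 1.6016 in². φR_n = 0.90 × 50 × 1.6016 = 72.1 kips.
Governing: min(116.9, 112.0, 72.1) = 72.1 kips → gross-section yield.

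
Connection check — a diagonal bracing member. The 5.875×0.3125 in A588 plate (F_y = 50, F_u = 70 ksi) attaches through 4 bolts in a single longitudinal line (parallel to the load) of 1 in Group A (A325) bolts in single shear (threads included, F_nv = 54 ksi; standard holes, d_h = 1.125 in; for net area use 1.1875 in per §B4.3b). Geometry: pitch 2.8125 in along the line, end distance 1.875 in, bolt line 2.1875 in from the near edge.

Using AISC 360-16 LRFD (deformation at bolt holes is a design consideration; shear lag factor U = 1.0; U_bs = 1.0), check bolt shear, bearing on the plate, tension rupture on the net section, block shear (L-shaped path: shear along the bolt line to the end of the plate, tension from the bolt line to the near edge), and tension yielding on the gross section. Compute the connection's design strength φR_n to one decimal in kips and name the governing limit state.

Bolt shear: A_b = π(1)²/4 = 0.7854 in². φR_n = 0.75 × 54 × 0.7854 × 4 × 1 = 127.2 kips.
Bearing (0.3125 in plate, F_u = 70 ksi): end bolts L_c = 1.875 − 1.125/2 = 1.3125, R_n = min(1.2×1.3125×0.3125×70, 2.4×1×0.3125×70) = 34.453 kips/bolt; interior L_c = 2.8125 − 1.125 = 1.6875, R_n = 44.297 kips/bolt. φR_n = 0.75 × (1×34.453 + 3×44.297) = 125.5 kips.
Tension rupture (net): A_n = (5.875 − 1×1.1875)×0.3125 = 1.4648 in² (U = 1.0, A_e = A_n). φR_n = 0.75 × 70 × 1.4648 = 76.9 kips.
Block shear: shear path 1×[1.875+3×2.8125] = 1×10.3125 in, A_gv = 3.2227, A_nv = 1×(10.3125 − 3.5×1.1875)×0.3125 = 1.9238 in²; tension to near edge: (2.1875 − 0.5×1.1875)×0.3125 = 0.49805 in². R_n = min(0.6×70×1.9238, 0.6×50×3.2227) + 1.0×70×0.49805 = min(80.8, 96.681) + 34.864 = 115.66 kips. φR_n = 0.75 × 115.66 = 86.7 kips.
Tension yield (gross): A_g = 5.875×0.3125 = 1.8359 in². φR_n = 0.90 × 50 × 1.8359 = 82.6 kips.
Governing: min(127.2, 125.5, 76.9, 86.7, 82.6) = 76.9 kips → net-section rupture.

76.9 kips (net-section rupture governs)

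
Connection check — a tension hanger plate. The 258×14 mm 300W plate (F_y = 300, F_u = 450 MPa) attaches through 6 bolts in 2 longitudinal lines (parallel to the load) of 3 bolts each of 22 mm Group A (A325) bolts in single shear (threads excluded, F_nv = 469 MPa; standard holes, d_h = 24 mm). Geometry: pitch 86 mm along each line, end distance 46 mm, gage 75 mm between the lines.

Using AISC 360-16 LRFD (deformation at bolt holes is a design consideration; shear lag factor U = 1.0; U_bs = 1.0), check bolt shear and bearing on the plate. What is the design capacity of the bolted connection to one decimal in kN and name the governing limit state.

802.3 kN (bolt shear governs)

Bolt shear: A_b = π(22)²/4 = 380.13 mm². φR_n = 0.75 × 469 × 380.13 × 6 × 1 = 802.3 kN.
Bearing (14 mm plate, F_u = 450 MPa): end bolts L_c = 46 − 24/2 = 34, R_n = min(1.2×34×14×450, 2.4×22×14×450) = 257.04 kN/bolt; interior L_c = 86 − 24 = 62, R_n = 332.64 kN/bolt. φR_n = 0.75 × (2×257.04 + 4×332.64) = 1383.5 kN.
Governing: min(802.3, 1383.5) = 802.3 kN → bolt shear.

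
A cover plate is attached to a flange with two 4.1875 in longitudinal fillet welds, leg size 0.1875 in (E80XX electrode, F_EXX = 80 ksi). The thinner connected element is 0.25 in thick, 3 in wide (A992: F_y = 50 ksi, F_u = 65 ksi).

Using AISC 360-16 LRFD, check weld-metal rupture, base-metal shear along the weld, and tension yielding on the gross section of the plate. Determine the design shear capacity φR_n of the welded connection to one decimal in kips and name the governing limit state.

Weld metal: throat = 0.707×0.1875 = 0.13256 in, L = 2×4.1875 = 8.375 in. φR_n = 0.75 × 0.6 × 80 × 0.13256 × 8.375 = 40.0 kips.
Base metal shear (0.25 in plate): yield φR_n = 1.0×0.6×50×0.25×8.375 = 62.8 kips; rupture φR_n = 0.75×0.6×65×0.25×8.375 = 61.2 kips; take 61.2 kips (rupture).
Tension yield (gross): A_g = 3×0.25 = 0.75 in². φR_n = 0.90 × 50 × 0.75 = 33.8 kips.
Governing: min(40.0, 61.2, 33.8) = 33.8 kips → gross-section yield.

33.8 kips (gross-section yield governs)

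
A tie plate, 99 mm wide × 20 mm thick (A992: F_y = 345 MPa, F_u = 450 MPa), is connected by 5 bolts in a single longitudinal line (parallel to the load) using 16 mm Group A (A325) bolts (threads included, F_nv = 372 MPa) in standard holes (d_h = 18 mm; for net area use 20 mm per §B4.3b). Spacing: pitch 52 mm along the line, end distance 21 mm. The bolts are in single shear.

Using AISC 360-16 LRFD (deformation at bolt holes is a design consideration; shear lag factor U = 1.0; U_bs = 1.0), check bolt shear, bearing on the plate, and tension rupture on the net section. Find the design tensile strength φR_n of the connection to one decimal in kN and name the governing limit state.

Bolt shear: A_b = π(16)²/4 = 201.06 mm². φR_n = 0.75 × 372 × 201.06 × 5 × 1 = 280.5 kN.
Bearing (20 mm plate, F_u = 450 MPa): end bolts L_c = 21 − 18/2 = 12, R_n = min(1.2×12×20×450, 2.4×16×20×450) = 129.6 kN/bolt; interior L_c = 52 − 18 = 34, R_n = 345.6 kN/bolt. φR_n = 0.75 × (1×129.6 + 4×345.6) = 1134.0 kN.
Tension rupture (net): A_n = (99 − 1×20)×20 = 1580 mm² (U = 1.0, A_e = A_n). φR_n = 0.75 × 450 × 1580 = 533.3 kN.
Governing: min(280.5, 1134.0, 533.3) = 280.5 kN → bolt shear.

280.5 kN (bolt shear governs)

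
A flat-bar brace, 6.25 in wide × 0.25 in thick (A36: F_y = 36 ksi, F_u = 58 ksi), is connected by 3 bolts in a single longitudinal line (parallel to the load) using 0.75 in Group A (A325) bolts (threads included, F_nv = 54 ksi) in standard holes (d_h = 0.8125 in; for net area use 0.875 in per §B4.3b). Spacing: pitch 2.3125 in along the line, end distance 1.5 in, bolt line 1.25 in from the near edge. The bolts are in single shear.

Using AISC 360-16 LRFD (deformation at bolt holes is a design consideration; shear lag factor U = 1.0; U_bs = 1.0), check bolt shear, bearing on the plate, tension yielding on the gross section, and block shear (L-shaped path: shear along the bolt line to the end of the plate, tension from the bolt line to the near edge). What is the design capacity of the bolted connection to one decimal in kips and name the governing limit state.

33.6 kips (block shear governs)

Bolt shear: A_b = π(0.75)²/4 = 0.44179 in². φR_n = 0.75 × 54 × 0.44179 × 3 × 1 = 53.7 kips.
Bearing (0.25 in plate, F_u = 58 ksi): end bolts L_c = 1.5 − 0.8125/2 = 1.09375, R_n = min(1.2×1.09375×0.25×58, 2.4×0.75×0.25×58) = 19.031 kips/bolt; interior L_c = 2.3125 − 0.8125 = 1.5, R_n = 26.1 kips/bolt. φR_n = 0.75 × (1×19.031 + 2×26.1) = 53.4 kips.
Tension yield (gross): A_g = 6.25×0.25 = 1.5625 in². φR_n = 0.90 × 36 × 1.5625 = 50.6 kips.
Block shear: shear path 1×[1.5+2×2.3125] = 1×6.125 in, A_gv = 1.5313, A_nv = 1×(6.125 − 2.5×0.875)×0.25 = 0.98438 in²; tension to near edge: (1.25 − 0.5×0.875)×0.25 = 0.20313 in². R_n = min(0.6×58×0.98438, 0.6×36×1.5313) + 1.0×58×0.20313 = min(34.256, 33.076) + 11.782 = 44.858 kips. φR_n = 0.75 × 44.858 = 33.6 kips.
Governing: min(53.7, 53.4, 50.6, 33.6) = 33.6 kips → block shear.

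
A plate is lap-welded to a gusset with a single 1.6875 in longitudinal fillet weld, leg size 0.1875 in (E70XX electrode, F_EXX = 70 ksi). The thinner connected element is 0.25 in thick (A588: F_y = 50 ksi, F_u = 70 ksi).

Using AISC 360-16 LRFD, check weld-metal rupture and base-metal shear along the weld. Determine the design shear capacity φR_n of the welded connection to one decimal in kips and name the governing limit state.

Weld metal: throat = 0.707×0.1875 = 0.13256 in, L = 1.6875 in. φR_n = 0.75 × 0.6 × 70 × 0.13256 × 1.6875 = 7.0 kips.
Base metal shear (0.25 in plate): yield φR_n = 1.0×0.6×50×0.25×1.6875 = 12.7 kips; rupture φR_n = 0.75×0.6×70×0.25×1.6875 = 13.3 kips; take 12.7 kips (yield).
Governing: min(7.0, 12.7) = 7.0 kips → weld metal.

7.0 kips (weld metal governs)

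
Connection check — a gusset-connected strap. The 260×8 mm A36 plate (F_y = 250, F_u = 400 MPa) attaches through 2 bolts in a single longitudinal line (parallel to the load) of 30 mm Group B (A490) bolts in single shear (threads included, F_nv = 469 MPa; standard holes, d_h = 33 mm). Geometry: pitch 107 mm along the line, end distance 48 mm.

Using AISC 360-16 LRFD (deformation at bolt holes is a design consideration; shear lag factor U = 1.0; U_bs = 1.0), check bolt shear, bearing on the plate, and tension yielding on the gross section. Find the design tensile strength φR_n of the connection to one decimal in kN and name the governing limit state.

Bolt shear: A_b = π(30)²/4 = 706.86 mm². φR_n = 0.75 × 469 × 706.86 × 2 × 1 = 497.3 kN.
Bearing (8 mm plate, F_u = 400 MPa): end bolts L_c = 48 − 33/2 = 31.5, R_n = min(1.2×31.5×8×400, 2.4×30×8×400) = 120.96 kN/bolt; interior L_c = 107 − 33 = 74, R_n = 230.4 kN/bolt. φR_n = 0.75 × (1×120.96 + 1×230.4) = 263.5 kN.
Tension yield (gross): A_g = 260×8 = 2080 mm². φR_n = 0.90 × 250 × 2080 = 468.0 kN.
Governing: min(497.3, 263.5, 468.0) = 263.5 kN → bearing.

263.5 kN (bearing governs)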